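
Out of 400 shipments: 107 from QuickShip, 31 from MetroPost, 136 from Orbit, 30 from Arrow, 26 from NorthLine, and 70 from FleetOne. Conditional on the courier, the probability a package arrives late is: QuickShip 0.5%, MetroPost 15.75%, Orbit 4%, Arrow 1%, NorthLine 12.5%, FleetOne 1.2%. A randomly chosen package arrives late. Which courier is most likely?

Orbit

Unnormalized posteriors (prior × likelihood):
  QuickShip: 0.2675 × 0.005 = 0.0013375
  MetroPost: 0.0775 × 0.1575 = 0.01220625
  Orbit: 0.34 × 0.04 = 0.0136
  Arrow: 0.075 × 0.01 = 0.00075
  NorthLine: 0.065 × 0.125 = 0.008125
  FleetOne: 0.175 × 0.012 = 0.0021
Total = 0.03811875.
Largest term belongs to Orbit, so Orbit is most probable.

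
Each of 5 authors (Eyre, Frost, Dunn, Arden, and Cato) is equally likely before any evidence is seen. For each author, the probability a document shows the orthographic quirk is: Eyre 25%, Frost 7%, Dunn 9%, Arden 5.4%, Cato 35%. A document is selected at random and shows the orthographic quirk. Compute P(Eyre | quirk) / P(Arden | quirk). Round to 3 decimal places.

With a uniform prior (1/5 each), posterior ∝ likelihood:
  Eyre: 0.25
  Frost: 0.07
  Dunn: 0.09
  Arden: 0.054
  Cato: 0.35
Total = 0.814.
The ratio is 0.25 / 0.054 (the normalizer cancels) = 4.630.

4.630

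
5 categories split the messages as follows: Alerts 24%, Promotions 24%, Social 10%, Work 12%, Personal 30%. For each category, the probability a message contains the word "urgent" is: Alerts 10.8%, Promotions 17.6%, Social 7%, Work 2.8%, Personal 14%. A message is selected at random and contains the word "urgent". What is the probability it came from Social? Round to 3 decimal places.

Unnormalized posteriors (prior × likelihood):
  Alerts: 0.24 × 0.108 = 0.02592
  Promotions: 0.24 × 0.176 = 0.04224
  Social: 0.1 × 0.07 = 0.007
  Work: 0.12 × 0.028 = 0.00336
  Personal: 0.3 × 0.14 = 0.042
Normalizing constant = 0.12052.
P(Social | evidence) = 0.007 / 0.12052 ≈ 0.058.

0.058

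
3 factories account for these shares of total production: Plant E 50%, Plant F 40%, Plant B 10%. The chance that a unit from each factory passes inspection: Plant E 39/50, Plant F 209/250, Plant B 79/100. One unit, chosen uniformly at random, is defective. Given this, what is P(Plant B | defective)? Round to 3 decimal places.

0.107

Taking complements, P(defective | each) = Plant E 0.22, Plant F 0.164, Plant B 0.21.
Unnormalized posteriors (prior × likelihood):
  Plant E: 0.5 × 0.22 = 0.11
  Plant F: 0.4 × 0.164 = 0.0656
  Plant B: 0.1 × 0.21 = 0.021
Total = 0.1966.
P(Plant B | evidence) = 0.021 / 0.1966 ≈ 0.107.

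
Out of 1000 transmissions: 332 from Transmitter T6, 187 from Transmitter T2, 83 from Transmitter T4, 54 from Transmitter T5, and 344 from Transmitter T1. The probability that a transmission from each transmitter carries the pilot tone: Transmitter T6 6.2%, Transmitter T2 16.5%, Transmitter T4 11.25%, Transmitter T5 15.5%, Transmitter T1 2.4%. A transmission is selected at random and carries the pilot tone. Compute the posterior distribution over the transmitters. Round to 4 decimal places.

Compute prior × likelihood for every hypothesis:
  Transmitter T6: 0.332 × 0.062 = 0.020584
  Transmitter T2: 0.187 × 0.165 = 0.030855
  Transmitter T4: 0.083 × 0.1125 = 0.0093375
  Transmitter T5: 0.054 × 0.155 = 0.00837
  Transmitter T1: 0.344 × 0.024 = 0.008256
Total = 0.0774025.
P(Transmitter T6 | pilot) = 0.020584/0.0774025 ≈ 0.2659
P(Transmitter T2 | pilot) = 0.030855/0.0774025 ≈ 0.3986
P(Transmitter T4 | pilot) = 0.0093375/0.0774025 ≈ 0.1206
P(Transmitter T5 | pilot) = 0.00837/0.0774025 ≈ 0.1081
P(Transmitter T1 | pilot) = 0.008256/0.0774025 ≈ 0.1067
(Check: 0.2659+0.3986+0.1206+0.1081+0.1067 = 0.9999.)

Transmitter T6 0.2659, Transmitter T2 0.3986, Transmitter T4 0.1206, Transmitter T5 0.1081, Transmitter T1 0.1067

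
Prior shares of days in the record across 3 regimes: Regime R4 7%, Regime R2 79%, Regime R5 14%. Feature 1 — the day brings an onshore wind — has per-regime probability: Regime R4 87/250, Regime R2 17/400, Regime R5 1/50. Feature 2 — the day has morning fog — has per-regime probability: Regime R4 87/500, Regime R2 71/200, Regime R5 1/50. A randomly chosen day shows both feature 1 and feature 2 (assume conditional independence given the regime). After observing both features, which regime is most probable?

By Bayes' rule, posterior ∝ prior × likelihood:
  Regime R4: 0.07 × 0.348 × 0.174 = 0.00423864
  Regime R2: 0.79 × 0.0425 × 0.355 = 0.011919125
  Regime R5: 0.14 × 0.02 × 0.02 = 0.000056
Normalizing constant = 0.016213765.
Largest term belongs to Regime R2, so Regime R2 is most probable.

Regime R2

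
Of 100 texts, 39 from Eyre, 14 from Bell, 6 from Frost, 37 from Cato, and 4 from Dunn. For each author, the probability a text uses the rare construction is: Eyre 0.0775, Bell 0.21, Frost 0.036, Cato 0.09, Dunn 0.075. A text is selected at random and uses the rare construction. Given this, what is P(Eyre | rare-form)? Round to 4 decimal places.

0.3082

Compute prior × likelihood for every hypothesis:
  Eyre: 0.39 × 0.0775 = 0.030225
  Bell: 0.14 × 0.21 = 0.0294
  Frost: 0.06 × 0.036 = 0.00216
  Cato: 0.37 × 0.09 = 0.0333
  Dunn: 0.04 × 0.075 = 0.003
Normalizing constant = 0.098085.
P(Eyre | evidence) = 0.030225 / 0.098085 ≈ 0.3082.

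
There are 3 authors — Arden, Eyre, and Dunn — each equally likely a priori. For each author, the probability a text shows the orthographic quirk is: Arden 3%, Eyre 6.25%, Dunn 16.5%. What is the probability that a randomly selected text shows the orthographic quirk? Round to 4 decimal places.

0.0858

Since the prior is uniform, the posterior is proportional to the likelihood:
  Arden: 0.03
  Eyre: 0.0625
  Dunn: 0.165
P(quirk) = (1/3) × (0.03 + 0.0625 + 0.165) = 0.2575/3 ≈ 0.0858.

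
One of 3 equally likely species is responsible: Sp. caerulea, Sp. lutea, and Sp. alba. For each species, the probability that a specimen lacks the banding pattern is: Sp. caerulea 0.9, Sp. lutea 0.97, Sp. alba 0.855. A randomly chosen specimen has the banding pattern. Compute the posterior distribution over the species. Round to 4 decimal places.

Sp. caerulea 0.3636, Sp. lutea 0.1091, Sp. alba 0.5273

Taking complements, P(banded | each) = Sp. caerulea 0.1, Sp. lutea 0.03, Sp. alba 0.145.
With a uniform prior (1/3 each), posterior ∝ likelihood:
  Sp. caerulea: 0.1
  Sp. lutea: 0.03
  Sp. alba: 0.145
Total = 0.275.
P(Sp. caerulea | banded) = 0.1/0.275 ≈ 0.3636
P(Sp. lutea | banded) = 0.03/0.275 ≈ 0.1091
P(Sp. alba | banded) = 0.145/0.275 ≈ 0.5273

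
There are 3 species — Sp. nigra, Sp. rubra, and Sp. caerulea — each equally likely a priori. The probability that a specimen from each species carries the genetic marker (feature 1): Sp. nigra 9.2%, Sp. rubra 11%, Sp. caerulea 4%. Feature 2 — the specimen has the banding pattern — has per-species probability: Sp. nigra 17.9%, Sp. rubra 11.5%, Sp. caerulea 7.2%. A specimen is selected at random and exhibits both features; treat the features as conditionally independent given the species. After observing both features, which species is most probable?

Sp. nigra

Since the prior is uniform, the posterior is proportional to the likelihood:
  Sp. nigra: 0.092 × 0.179 = 0.016468
  Sp. rubra: 0.11 × 0.115 = 0.01265
  Sp. caerulea: 0.04 × 0.072 = 0.00288
Sum = 0.031998.
Largest term belongs to Sp. nigra, so Sp. nigra is most probable.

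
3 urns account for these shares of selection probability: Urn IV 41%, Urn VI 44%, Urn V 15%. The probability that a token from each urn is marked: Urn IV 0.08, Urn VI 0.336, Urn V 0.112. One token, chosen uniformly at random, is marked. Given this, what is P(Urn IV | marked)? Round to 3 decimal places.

Prior × likelihood for each hypothesis:
  Urn IV: 0.41 × 0.08 = 0.0328
  Urn VI: 0.44 × 0.336 = 0.14784
  Urn V: 0.15 × 0.112 = 0.0168
Total = 0.19744.
P(Urn IV | evidence) = 0.0328 / 0.19744 ≈ 0.166.

0.166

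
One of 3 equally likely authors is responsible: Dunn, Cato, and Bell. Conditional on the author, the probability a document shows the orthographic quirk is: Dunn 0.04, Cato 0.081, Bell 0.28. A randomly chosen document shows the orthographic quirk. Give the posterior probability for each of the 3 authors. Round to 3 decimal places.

Since the prior is uniform, the posterior is proportional to the likelihood:
  Dunn: 0.04
  Cato: 0.081
  Bell: 0.28
Total = 0.401.
P(Dunn | quirk) = 0.04/0.401 ≈ 0.100
P(Cato | quirk) = 0.081/0.401 ≈ 0.202
P(Bell | quirk) = 0.28/0.401 ≈ 0.698

Dunn 0.100, Cato 0.202, Bell 0.698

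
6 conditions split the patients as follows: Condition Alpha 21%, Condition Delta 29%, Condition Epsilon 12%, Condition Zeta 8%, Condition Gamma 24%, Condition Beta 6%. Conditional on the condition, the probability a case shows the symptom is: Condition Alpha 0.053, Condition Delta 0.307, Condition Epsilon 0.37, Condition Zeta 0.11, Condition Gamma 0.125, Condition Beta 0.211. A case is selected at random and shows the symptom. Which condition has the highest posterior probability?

By Bayes' rule, posterior ∝ prior × likelihood:
  Condition Alpha: 0.21 × 0.053 = 0.01113
  Condition Delta: 0.29 × 0.307 = 0.08903
  Condition Epsilon: 0.12 × 0.37 = 0.0444
  Condition Zeta: 0.08 × 0.11 = 0.0088
  Condition Gamma: 0.24 × 0.125 = 0.03
  Condition Beta: 0.06 × 0.211 = 0.01266
Normalizing constant = 0.19602.
Largest term belongs to Condition Delta, so Condition Delta is most probable.

Condition Delta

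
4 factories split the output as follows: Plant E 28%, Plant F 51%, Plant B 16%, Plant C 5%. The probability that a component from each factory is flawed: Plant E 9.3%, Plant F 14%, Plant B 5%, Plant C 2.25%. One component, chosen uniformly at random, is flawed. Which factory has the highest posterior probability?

Plant F

By Bayes' rule, posterior ∝ prior × likelihood:
  Plant E: 0.28 × 0.093 = 0.02604
  Plant F: 0.51 × 0.14 = 0.0714
  Plant B: 0.16 × 0.05 = 0.008
  Plant C: 0.05 × 0.0225 = 0.001125
Total = 0.106565.
Largest term belongs to Plant F, so Plant F is most probable.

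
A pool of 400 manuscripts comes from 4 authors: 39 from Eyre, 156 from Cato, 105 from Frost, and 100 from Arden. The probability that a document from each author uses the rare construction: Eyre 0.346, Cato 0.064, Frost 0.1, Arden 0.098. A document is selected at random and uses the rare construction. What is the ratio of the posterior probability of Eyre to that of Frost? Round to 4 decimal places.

1.2851

By Bayes' rule, posterior ∝ prior × likelihood:
  Eyre: 0.0975 × 0.346 = 0.033735
  Cato: 0.39 × 0.064 = 0.02496
  Frost: 0.2625 × 0.1 = 0.02625
  Arden: 0.25 × 0.098 = 0.0245
Normalizing constant = 0.109445.
The ratio is 0.033735 / 0.02625 (the normalizer cancels) = 1.2851.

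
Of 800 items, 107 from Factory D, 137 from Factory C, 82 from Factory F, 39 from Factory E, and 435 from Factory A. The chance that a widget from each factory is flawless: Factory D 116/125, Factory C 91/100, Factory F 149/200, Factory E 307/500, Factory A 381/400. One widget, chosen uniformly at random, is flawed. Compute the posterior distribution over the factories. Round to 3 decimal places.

Taking complements, P(flawed | each) = Factory D 0.072, Factory C 0.09, Factory F 0.255, Factory E 0.386, Factory A 0.0475.
Compute prior × likelihood for every hypothesis:
  Factory D: 0.13375 × 0.072 = 0.00963
  Factory C: 0.17125 × 0.09 = 0.0154125
  Factory F: 0.1025 × 0.255 = 0.0261375
  Factory E: 0.04875 × 0.386 = 0.0188175
  Factory A: 0.54375 × 0.0475 = 0.025828125
Normalizing constant = 0.095825625.
P(Factory D | flawed) = 0.00963/0.095825625 ≈ 0.100
P(Factory C | flawed) = 0.0154125/0.095825625 ≈ 0.161
P(Factory F | flawed) = 0.0261375/0.095825625 ≈ 0.273
P(Factory E | flawed) = 0.0188175/0.095825625 ≈ 0.196
P(Factory A | flawed) = 0.025828125/0.095825625 ≈ 0.270
(Check: 0.100+0.161+0.273+0.196+0.270 = 1.000.)

Factory D 0.100, Factory C 0.161, Factory F 0.273, Factory E 0.196, Factory A 0.270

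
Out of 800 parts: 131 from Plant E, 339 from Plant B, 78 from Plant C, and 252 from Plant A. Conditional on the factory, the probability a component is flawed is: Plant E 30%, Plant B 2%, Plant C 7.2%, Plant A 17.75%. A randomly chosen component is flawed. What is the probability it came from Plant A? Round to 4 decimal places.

Unnormalized posteriors (prior × likelihood):
  Plant E: 0.16375 × 0.3 = 0.049125
  Plant B: 0.42375 × 0.02 = 0.008475
  Plant C: 0.0975 × 0.072 = 0.00702
  Plant A: 0.315 × 0.1775 = 0.0559125
Total = 0.1205325.
P(Plant A | evidence) = 0.0559125 / 0.1205325 ≈ 0.4639.

0.4639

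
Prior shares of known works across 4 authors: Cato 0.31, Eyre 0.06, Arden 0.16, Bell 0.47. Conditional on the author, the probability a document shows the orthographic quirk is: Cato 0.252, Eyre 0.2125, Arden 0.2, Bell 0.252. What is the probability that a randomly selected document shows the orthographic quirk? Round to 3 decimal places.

By Bayes' rule, posterior ∝ prior × likelihood:
  Cato: 0.31 × 0.252 = 0.07812
  Eyre: 0.06 × 0.2125 = 0.01275
  Arden: 0.16 × 0.2 = 0.032
  Bell: 0.47 × 0.252 = 0.11844
P(quirk) = 0.07812 + 0.01275 + 0.032 + 0.11844 = 0.24131 → 0.241.

0.241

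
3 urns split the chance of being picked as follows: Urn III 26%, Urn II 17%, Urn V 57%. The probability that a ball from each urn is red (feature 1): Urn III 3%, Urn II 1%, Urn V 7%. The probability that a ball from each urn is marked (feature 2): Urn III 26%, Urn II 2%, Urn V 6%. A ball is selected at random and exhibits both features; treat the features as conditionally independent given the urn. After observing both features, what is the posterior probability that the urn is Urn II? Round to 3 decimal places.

0.008

Unnormalized posteriors (prior × likelihood):
  Urn III: 0.26 × 0.03 × 0.26 = 0.002028
  Urn II: 0.17 × 0.01 × 0.02 = 0.000034
  Urn V: 0.57 × 0.07 × 0.06 = 0.002394
Normalizing constant = 0.004456.
P(Urn II | evidence) = 0.000034 / 0.004456 ≈ 0.008.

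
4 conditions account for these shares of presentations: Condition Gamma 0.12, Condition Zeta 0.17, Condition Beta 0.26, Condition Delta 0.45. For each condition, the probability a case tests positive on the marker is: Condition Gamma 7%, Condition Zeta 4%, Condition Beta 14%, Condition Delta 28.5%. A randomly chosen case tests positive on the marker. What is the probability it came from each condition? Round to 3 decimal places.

By Bayes' rule, posterior ∝ prior × likelihood:
  Condition Gamma: 0.12 × 0.07 = 0.0084
  Condition Zeta: 0.17 × 0.04 = 0.0068
  Condition Beta: 0.26 × 0.14 = 0.0364
  Condition Delta: 0.45 × 0.285 = 0.12825
Total = 0.17985.
P(Condition Gamma | marker-positive) = 0.0084/0.17985 ≈ 0.047
P(Condition Zeta | marker-positive) = 0.0068/0.17985 ≈ 0.038
P(Condition Beta | marker-positive) = 0.0364/0.17985 ≈ 0.202
P(Condition Delta | marker-positive) = 0.12825/0.17985 ≈ 0.713

Condition Gamma 0.047, Condition Zeta 0.038, Condition Beta 0.202, Condition Delta 0.713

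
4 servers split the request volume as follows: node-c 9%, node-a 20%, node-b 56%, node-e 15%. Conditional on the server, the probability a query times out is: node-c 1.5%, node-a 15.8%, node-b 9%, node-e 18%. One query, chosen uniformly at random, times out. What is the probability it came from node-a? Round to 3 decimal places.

0.286

Prior × likelihood for each hypothesis:
  node-c: 0.09 × 0.015 = 0.00135
  node-a: 0.2 × 0.158 = 0.0316
  node-b: 0.56 × 0.09 = 0.0504
  node-e: 0.15 × 0.18 = 0.027
Normalizing constant = 0.11035.
P(node-a | evidence) = 0.0316 / 0.11035 ≈ 0.286.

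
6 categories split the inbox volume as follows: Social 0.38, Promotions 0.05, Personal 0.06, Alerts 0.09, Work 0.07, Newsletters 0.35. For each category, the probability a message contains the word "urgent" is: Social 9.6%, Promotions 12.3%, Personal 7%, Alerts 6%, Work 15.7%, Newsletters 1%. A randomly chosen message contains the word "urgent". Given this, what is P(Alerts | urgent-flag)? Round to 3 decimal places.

Compute prior × likelihood for every hypothesis:
  Social: 0.38 × 0.096 = 0.03648
  Promotions: 0.05 × 0.123 = 0.00615
  Personal: 0.06 × 0.07 = 0.0042
  Alerts: 0.09 × 0.06 = 0.0054
  Work: 0.07 × 0.157 = 0.01099
  Newsletters: 0.35 × 0.01 = 0.0035
Sum = 0.06672.
P(Alerts | evidence) = 0.0054 / 0.06672 ≈ 0.081.

0.081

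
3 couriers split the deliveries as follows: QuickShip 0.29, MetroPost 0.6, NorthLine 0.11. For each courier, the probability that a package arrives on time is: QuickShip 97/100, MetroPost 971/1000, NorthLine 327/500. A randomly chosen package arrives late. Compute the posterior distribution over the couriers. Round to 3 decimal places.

Taking complements, P(late | each) = QuickShip 0.03, MetroPost 0.029, NorthLine 0.346.
Prior × likelihood for each hypothesis:
  QuickShip: 0.29 × 0.03 = 0.0087
  MetroPost: 0.6 × 0.029 = 0.0174
  NorthLine: 0.11 × 0.346 = 0.03806
Sum = 0.06416.
P(QuickShip | late) = 0.0087/0.06416 ≈ 0.136
P(MetroPost | late) = 0.0174/0.06416 ≈ 0.271
P(NorthLine | late) = 0.03806/0.06416 ≈ 0.593
(Check: 0.136+0.271+0.593 = 1.000.)

QuickShip 0.136, MetroPost 0.271, NorthLine 0.593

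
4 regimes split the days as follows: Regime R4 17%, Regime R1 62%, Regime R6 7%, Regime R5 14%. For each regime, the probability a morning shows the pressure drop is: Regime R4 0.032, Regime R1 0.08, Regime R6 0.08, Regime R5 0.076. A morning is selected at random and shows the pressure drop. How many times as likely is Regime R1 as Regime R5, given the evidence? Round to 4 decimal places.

4.6617

Unnormalized posteriors (prior × likelihood):
  Regime R4: 0.17 × 0.032 = 0.00544
  Regime R1: 0.62 × 0.08 = 0.0496
  Regime R6: 0.07 × 0.08 = 0.0056
  Regime R5: 0.14 × 0.076 = 0.01064
Sum = 0.07128.
The ratio is 0.0496 / 0.01064 (the normalizer cancels) = 4.6617.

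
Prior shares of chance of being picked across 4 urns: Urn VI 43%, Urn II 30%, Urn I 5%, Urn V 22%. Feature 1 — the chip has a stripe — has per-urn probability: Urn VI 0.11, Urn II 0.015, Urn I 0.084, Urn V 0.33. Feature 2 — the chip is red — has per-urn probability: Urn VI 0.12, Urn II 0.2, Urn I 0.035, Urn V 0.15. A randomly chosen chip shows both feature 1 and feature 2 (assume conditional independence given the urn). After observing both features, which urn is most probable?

Compute prior × likelihood for every hypothesis:
  Urn VI: 0.43 × 0.11 × 0.12 = 0.005676
  Urn II: 0.3 × 0.015 × 0.2 = 0.0009
  Urn I: 0.05 × 0.084 × 0.035 = 0.000147
  Urn V: 0.22 × 0.33 × 0.15 = 0.01089
Total = 0.017613.
Largest term belongs to Urn V, so Urn V is most probable.

Urn V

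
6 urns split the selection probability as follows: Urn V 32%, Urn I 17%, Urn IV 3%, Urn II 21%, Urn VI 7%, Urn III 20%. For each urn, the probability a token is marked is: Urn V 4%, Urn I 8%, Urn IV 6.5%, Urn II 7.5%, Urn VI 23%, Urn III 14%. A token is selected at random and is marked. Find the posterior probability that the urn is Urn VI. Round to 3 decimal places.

Unnormalized posteriors (prior × likelihood):
  Urn V: 0.32 × 0.04 = 0.0128
  Urn I: 0.17 × 0.08 = 0.0136
  Urn IV: 0.03 × 0.065 = 0.00195
  Urn II: 0.21 × 0.075 = 0.01575
  Urn VI: 0.07 × 0.23 = 0.0161
  Urn III: 0.2 × 0.14 = 0.028
Total = 0.0882.
P(Urn VI | evidence) = 0.0161 / 0.0882 ≈ 0.183.

0.183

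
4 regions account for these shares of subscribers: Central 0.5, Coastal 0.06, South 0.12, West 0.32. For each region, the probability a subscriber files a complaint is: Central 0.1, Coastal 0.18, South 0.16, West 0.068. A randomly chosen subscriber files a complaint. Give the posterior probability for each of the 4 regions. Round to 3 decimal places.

Central 0.491, Coastal 0.106, South 0.189, West 0.214

Prior × likelihood for each hypothesis:
  Central: 0.5 × 0.1 = 0.05
  Coastal: 0.06 × 0.18 = 0.0108
  South: 0.12 × 0.16 = 0.0192
  West: 0.32 × 0.068 = 0.02176
Normalizing constant = 0.10176.
P(Central | complaint) = 0.05/0.10176 ≈ 0.491
P(Coastal | complaint) = 0.0108/0.10176 ≈ 0.106
P(South | complaint) = 0.0192/0.10176 ≈ 0.189
P(West | complaint) = 0.02176/0.10176 ≈ 0.214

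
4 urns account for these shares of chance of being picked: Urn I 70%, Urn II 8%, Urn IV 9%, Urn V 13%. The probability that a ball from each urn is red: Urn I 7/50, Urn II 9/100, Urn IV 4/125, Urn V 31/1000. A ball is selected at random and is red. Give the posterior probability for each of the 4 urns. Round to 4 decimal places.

Urn I 0.8741, Urn II 0.0642, Urn IV 0.0257, Urn V 0.0359

Compute prior × likelihood for every hypothesis:
  Urn I: 0.7 × 0.14 = 0.098
  Urn II: 0.08 × 0.09 = 0.0072
  Urn IV: 0.09 × 0.032 = 0.00288
  Urn V: 0.13 × 0.031 = 0.00403
Total = 0.11211.
P(Urn I | red) = 0.098/0.11211 ≈ 0.8741
P(Urn II | red) = 0.0072/0.11211 ≈ 0.0642
P(Urn IV | red) = 0.00288/0.11211 ≈ 0.0257
P(Urn V | red) = 0.00403/0.11211 ≈ 0.0359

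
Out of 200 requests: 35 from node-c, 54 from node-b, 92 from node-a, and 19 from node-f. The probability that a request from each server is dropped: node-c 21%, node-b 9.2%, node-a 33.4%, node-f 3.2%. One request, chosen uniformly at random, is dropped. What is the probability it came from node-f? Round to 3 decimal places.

0.014

Unnormalized posteriors (prior × likelihood):
  node-c: 0.175 × 0.21 = 0.03675
  node-b: 0.27 × 0.092 = 0.02484
  node-a: 0.46 × 0.334 = 0.15364
  node-f: 0.095 × 0.032 = 0.00304
Total = 0.21827.
P(node-f | evidence) = 0.00304 / 0.21827 ≈ 0.014.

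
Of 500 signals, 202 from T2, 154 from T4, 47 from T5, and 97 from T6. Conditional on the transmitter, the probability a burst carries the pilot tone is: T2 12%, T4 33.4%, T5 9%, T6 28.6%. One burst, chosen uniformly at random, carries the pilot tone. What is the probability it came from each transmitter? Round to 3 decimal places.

Compute prior × likelihood for every hypothesis:
  T2: 0.404 × 0.12 = 0.04848
  T4: 0.308 × 0.334 = 0.102872
  T5: 0.094 × 0.09 = 0.00846
  T6: 0.194 × 0.286 = 0.055484
Sum = 0.215296.
P(T2 | pilot) = 0.04848/0.215296 ≈ 0.225
P(T4 | pilot) = 0.102872/0.215296 ≈ 0.478
P(T5 | pilot) = 0.00846/0.215296 ≈ 0.039
P(T6 | pilot) = 0.055484/0.215296 ≈ 0.258

T2 0.225, T4 0.478, T5 0.039, T6 0.258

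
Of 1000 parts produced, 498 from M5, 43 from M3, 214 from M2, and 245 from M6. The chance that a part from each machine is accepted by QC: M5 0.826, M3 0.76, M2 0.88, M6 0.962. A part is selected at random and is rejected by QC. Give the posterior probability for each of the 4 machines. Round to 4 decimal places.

Taking complements, P(rejected | each) = M5 0.174, M3 0.24, M2 0.12, M6 0.038.
Unnormalized posteriors (prior × likelihood):
  M5: 0.498 × 0.174 = 0.086652
  M3: 0.043 × 0.24 = 0.01032
  M2: 0.214 × 0.12 = 0.02568
  M6: 0.245 × 0.038 = 0.00931
Total = 0.131962.
P(M5 | rejected) = 0.086652/0.131962 ≈ 0.6566
P(M3 | rejected) = 0.01032/0.131962 ≈ 0.0782
P(M2 | rejected) = 0.02568/0.131962 ≈ 0.1946
P(M6 | rejected) = 0.00931/0.131962 ≈ 0.0706

M5 0.6566, M3 0.0782, M2 0.1946, M6 0.0706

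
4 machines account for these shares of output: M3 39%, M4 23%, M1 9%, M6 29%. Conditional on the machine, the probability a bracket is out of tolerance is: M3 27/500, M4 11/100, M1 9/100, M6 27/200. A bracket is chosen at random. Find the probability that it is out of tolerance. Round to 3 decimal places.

0.094

Prior × likelihood for each hypothesis:
  M3: 0.39 × 0.054 = 0.02106
  M4: 0.23 × 0.11 = 0.0253
  M1: 0.09 × 0.09 = 0.0081
  M6: 0.29 × 0.135 = 0.03915
P(oversize) = 0.02106 + 0.0253 + 0.0081 + 0.03915 = 0.09361 → 0.094.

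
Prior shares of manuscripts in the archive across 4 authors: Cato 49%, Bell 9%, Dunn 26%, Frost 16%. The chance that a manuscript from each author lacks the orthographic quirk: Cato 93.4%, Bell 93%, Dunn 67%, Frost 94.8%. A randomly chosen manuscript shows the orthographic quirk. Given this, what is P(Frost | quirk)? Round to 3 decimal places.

0.063

Taking complements, P(quirk | each) = Cato 0.066, Bell 0.07, Dunn 0.33, Frost 0.052.
Compute prior × likelihood for every hypothesis:
  Cato: 0.49 × 0.066 = 0.03234
  Bell: 0.09 × 0.07 = 0.0063
  Dunn: 0.26 × 0.33 = 0.0858
  Frost: 0.16 × 0.052 = 0.00832
Total = 0.13276.
P(Frost | evidence) = 0.00832 / 0.13276 ≈ 0.063.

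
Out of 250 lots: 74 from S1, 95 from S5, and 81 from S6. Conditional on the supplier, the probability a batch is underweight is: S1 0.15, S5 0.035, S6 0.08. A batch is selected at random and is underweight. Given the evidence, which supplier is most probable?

S1

Unnormalized posteriors (prior × likelihood):
  S1: 0.296 × 0.15 = 0.0444
  S5: 0.38 × 0.035 = 0.0133
  S6: 0.324 × 0.08 = 0.02592
Normalizing constant = 0.08362.
Largest term belongs to S1, so S1 is most probable.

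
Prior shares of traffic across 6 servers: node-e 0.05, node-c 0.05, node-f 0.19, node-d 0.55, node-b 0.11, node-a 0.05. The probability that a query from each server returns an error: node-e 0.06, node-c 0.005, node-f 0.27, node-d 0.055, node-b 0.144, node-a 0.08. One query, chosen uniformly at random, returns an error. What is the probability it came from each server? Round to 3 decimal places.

By Bayes' rule, posterior ∝ prior × likelihood:
  node-e: 0.05 × 0.06 = 0.003
  node-c: 0.05 × 0.005 = 0.00025
  node-f: 0.19 × 0.27 = 0.0513
  node-d: 0.55 × 0.055 = 0.03025
  node-b: 0.11 × 0.144 = 0.01584
  node-a: 0.05 × 0.08 = 0.004
Sum = 0.10464.
P(node-e | error) = 0.003/0.10464 ≈ 0.029
P(node-c | error) = 0.00025/0.10464 ≈ 0.002
P(node-f | error) = 0.0513/0.10464 ≈ 0.490
P(node-d | error) = 0.03025/0.10464 ≈ 0.289
P(node-b | error) = 0.01584/0.10464 ≈ 0.151
P(node-a | error) = 0.004/0.10464 ≈ 0.038
(Check: 0.029+0.002+0.490+0.289+0.151+0.038 = 0.999.)

node-e 0.029, node-c 0.002, node-f 0.490, node-d 0.289, node-b 0.151, node-a 0.038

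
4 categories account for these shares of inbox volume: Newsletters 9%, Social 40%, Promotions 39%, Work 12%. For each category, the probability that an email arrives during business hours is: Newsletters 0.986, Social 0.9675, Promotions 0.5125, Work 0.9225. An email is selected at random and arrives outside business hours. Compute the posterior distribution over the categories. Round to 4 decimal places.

Newsletters 0.0059, Social 0.0608, Promotions 0.8897, Work 0.0435

Taking complements, P(off-hours | each) = Newsletters 0.014, Social 0.0325, Promotions 0.4875, Work 0.0775.
Unnormalized posteriors (prior × likelihood):
  Newsletters: 0.09 × 0.014 = 0.00126
  Social: 0.4 × 0.0325 = 0.013
  Promotions: 0.39 × 0.4875 = 0.190125
  Work: 0.12 × 0.0775 = 0.0093
Total = 0.213685.
P(Newsletters | off-hours) = 0.00126/0.213685 ≈ 0.0059
P(Social | off-hours) = 0.013/0.213685 ≈ 0.0608
P(Promotions | off-hours) = 0.190125/0.213685 ≈ 0.8897
P(Work | off-hours) = 0.0093/0.213685 ≈ 0.0435
(Check: 0.0059+0.0608+0.8897+0.0435 = 0.9999.)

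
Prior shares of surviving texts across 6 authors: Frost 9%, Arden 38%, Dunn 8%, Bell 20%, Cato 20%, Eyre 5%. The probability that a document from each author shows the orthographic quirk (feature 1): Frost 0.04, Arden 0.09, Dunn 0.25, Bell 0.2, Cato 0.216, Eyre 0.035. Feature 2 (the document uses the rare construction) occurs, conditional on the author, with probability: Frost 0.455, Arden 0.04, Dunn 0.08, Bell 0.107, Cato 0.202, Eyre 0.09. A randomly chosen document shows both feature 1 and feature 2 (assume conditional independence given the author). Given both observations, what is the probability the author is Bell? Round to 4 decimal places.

Prior × likelihood for each hypothesis:
  Frost: 0.09 × 0.04 × 0.455 = 0.001638
  Arden: 0.38 × 0.09 × 0.04 = 0.001368
  Dunn: 0.08 × 0.25 × 0.08 = 0.0016
  Bell: 0.2 × 0.2 × 0.107 = 0.00428
  Cato: 0.2 × 0.216 × 0.202 = 0.0087264
  Eyre: 0.05 × 0.035 × 0.09 = 0.0001575
Sum = 0.0177699.
P(Bell | evidence) = 0.00428 / 0.0177699 ≈ 0.2409.

0.2409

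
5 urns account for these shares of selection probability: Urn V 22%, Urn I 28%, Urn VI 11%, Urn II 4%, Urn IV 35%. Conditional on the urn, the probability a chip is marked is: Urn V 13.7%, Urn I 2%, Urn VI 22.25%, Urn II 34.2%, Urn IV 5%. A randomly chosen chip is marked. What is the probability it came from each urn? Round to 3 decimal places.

By Bayes' rule, posterior ∝ prior × likelihood:
  Urn V: 0.22 × 0.137 = 0.03014
  Urn I: 0.28 × 0.02 = 0.0056
  Urn VI: 0.11 × 0.2225 = 0.024475
  Urn II: 0.04 × 0.342 = 0.01368
  Urn IV: 0.35 × 0.05 = 0.0175
Total = 0.091395.
P(Urn V | marked) = 0.03014/0.091395 ≈ 0.330
P(Urn I | marked) = 0.0056/0.091395 ≈ 0.061
P(Urn VI | marked) = 0.024475/0.091395 ≈ 0.268
P(Urn II | marked) = 0.01368/0.091395 ≈ 0.150
P(Urn IV | marked) = 0.0175/0.091395 ≈ 0.191
(Check: 0.330+0.061+0.268+0.150+0.191 = 1.000.)

Urn V 0.330, Urn I 0.061, Urn VI 0.268, Urn II 0.150, Urn IV 0.191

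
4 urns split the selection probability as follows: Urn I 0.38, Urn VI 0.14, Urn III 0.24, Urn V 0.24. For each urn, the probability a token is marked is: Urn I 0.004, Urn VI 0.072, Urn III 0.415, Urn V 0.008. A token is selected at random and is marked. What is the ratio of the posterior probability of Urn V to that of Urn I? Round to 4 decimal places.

1.2632

By Bayes' rule, posterior ∝ prior × likelihood:
  Urn I: 0.38 × 0.004 = 0.00152
  Urn VI: 0.14 × 0.072 = 0.01008
  Urn III: 0.24 × 0.415 = 0.0996
  Urn V: 0.24 × 0.008 = 0.00192
Normalizing constant = 0.11312.
The ratio is 0.00192 / 0.00152 (the normalizer cancels) = 1.2632.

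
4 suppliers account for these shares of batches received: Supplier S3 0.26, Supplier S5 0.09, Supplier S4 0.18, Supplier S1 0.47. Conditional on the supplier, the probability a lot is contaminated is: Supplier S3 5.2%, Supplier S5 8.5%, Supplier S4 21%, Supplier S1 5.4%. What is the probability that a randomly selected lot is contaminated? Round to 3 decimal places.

0.084

By Bayes' rule, posterior ∝ prior × likelihood:
  Supplier S3: 0.26 × 0.052 = 0.01352
  Supplier S5: 0.09 × 0.085 = 0.00765
  Supplier S4: 0.18 × 0.21 = 0.0378
  Supplier S1: 0.47 × 0.054 = 0.02538
P(contaminated) = 0.01352 + 0.00765 + 0.0378 + 0.02538 = 0.08435 → 0.084.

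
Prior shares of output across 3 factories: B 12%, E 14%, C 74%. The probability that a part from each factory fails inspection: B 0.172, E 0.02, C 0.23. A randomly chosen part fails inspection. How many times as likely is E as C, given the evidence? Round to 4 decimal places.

0.0165

Unnormalized posteriors (prior × likelihood):
  B: 0.12 × 0.172 = 0.02064
  E: 0.14 × 0.02 = 0.0028
  C: 0.74 × 0.23 = 0.1702
Total = 0.19364.
The ratio is 0.0028 / 0.1702 (the normalizer cancels) = 0.0165.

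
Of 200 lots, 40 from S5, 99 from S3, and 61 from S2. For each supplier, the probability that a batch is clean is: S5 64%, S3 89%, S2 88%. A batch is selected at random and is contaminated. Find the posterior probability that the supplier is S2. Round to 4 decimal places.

Taking complements, P(contaminated | each) = S5 0.36, S3 0.11, S2 0.12.
By Bayes' rule, posterior ∝ prior × likelihood:
  S5: 0.2 × 0.36 = 0.072
  S3: 0.495 × 0.11 = 0.05445
  S2: 0.305 × 0.12 = 0.0366
Sum = 0.16305.
P(S2 | evidence) = 0.0366 / 0.16305 ≈ 0.2245.

0.2245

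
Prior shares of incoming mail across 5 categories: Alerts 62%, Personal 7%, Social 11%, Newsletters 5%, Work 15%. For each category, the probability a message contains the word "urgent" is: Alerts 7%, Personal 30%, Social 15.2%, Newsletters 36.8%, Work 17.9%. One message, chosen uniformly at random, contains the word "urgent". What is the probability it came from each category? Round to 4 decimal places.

Alerts 0.3434, Personal 0.1662, Social 0.1323, Newsletters 0.1456, Work 0.2125

By Bayes' rule, posterior ∝ prior × likelihood:
  Alerts: 0.62 × 0.07 = 0.0434
  Personal: 0.07 × 0.3 = 0.021
  Social: 0.11 × 0.152 = 0.01672
  Newsletters: 0.05 × 0.368 = 0.0184
  Work: 0.15 × 0.179 = 0.02685
Normalizing constant = 0.12637.
P(Alerts | urgent-flag) = 0.0434/0.12637 ≈ 0.3434
P(Personal | urgent-flag) = 0.021/0.12637 ≈ 0.1662
P(Social | urgent-flag) = 0.01672/0.12637 ≈ 0.1323
P(Newsletters | urgent-flag) = 0.0184/0.12637 ≈ 0.1456
P(Work | urgent-flag) = 0.02685/0.12637 ≈ 0.2125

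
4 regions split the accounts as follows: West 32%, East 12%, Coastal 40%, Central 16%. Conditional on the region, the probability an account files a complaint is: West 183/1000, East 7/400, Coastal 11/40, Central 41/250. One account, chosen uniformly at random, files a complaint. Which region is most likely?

Coastal

Prior × likelihood for each hypothesis:
  West: 0.32 × 0.183 = 0.05856
  East: 0.12 × 0.0175 = 0.0021
  Coastal: 0.4 × 0.275 = 0.11
  Central: 0.16 × 0.164 = 0.02624
Total = 0.1969.
Largest term belongs to Coastal, so Coastal is most probable.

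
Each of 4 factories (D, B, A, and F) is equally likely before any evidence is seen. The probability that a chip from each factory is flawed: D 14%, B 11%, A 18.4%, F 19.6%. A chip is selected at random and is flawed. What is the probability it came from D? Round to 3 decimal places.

With a uniform prior (1/4 each), posterior ∝ likelihood:
  D: 0.14
  B: 0.11
  A: 0.184
  F: 0.196
Total = 0.63.
P(D | evidence) = 0.14 / 0.63 ≈ 0.222.

0.222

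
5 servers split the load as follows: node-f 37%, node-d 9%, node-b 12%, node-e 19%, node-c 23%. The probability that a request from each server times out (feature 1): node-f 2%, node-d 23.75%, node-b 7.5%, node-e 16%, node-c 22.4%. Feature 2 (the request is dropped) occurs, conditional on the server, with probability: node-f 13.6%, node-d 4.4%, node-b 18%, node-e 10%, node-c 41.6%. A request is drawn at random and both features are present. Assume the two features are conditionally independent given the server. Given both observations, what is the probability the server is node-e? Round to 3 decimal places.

By Bayes' rule, posterior ∝ prior × likelihood:
  node-f: 0.37 × 0.02 × 0.136 = 0.0010064
  node-d: 0.09 × 0.2375 × 0.044 = 0.0009405
  node-b: 0.12 × 0.075 × 0.18 = 0.00162
  node-e: 0.19 × 0.16 × 0.1 = 0.00304
  node-c: 0.23 × 0.224 × 0.416 = 0.02143232
Total = 0.02803922.
P(node-e | evidence) = 0.00304 / 0.02803922 ≈ 0.108.

0.108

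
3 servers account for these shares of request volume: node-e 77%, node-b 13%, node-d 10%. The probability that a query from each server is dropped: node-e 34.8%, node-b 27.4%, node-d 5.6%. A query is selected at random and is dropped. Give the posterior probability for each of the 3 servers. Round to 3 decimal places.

Compute prior × likelihood for every hypothesis:
  node-e: 0.77 × 0.348 = 0.26796
  node-b: 0.13 × 0.274 = 0.03562
  node-d: 0.1 × 0.056 = 0.0056
Total = 0.30918.
P(node-e | dropped) = 0.26796/0.30918 ≈ 0.867
P(node-b | dropped) = 0.03562/0.30918 ≈ 0.115
P(node-d | dropped) = 0.0056/0.30918 ≈ 0.018

node-e 0.867, node-b 0.115, node-d 0.018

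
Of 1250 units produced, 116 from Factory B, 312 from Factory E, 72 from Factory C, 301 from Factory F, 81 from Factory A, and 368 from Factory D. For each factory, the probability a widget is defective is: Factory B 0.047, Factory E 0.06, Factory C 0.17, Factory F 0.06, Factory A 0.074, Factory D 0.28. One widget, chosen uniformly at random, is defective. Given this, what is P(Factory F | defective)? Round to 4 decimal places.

Unnormalized posteriors (prior × likelihood):
  Factory B: 0.0928 × 0.047 = 0.0043616
  Factory E: 0.2496 × 0.06 = 0.014976
  Factory C: 0.0576 × 0.17 = 0.009792
  Factory F: 0.2408 × 0.06 = 0.014448
  Factory A: 0.0648 × 0.074 = 0.0047952
  Factory D: 0.2944 × 0.28 = 0.082432
Total = 0.1308048.
P(Factory F | evidence) = 0.014448 / 0.1308048 ≈ 0.1105.

0.1105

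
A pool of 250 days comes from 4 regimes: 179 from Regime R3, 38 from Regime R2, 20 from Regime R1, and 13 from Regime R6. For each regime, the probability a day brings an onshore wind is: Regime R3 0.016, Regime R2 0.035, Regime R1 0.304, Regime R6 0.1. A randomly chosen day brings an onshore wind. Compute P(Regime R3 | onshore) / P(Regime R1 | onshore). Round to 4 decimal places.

0.4711

Prior × likelihood for each hypothesis:
  Regime R3: 0.716 × 0.016 = 0.011456
  Regime R2: 0.152 × 0.035 = 0.00532
  Regime R1: 0.08 × 0.304 = 0.02432
  Regime R6: 0.052 × 0.1 = 0.0052
Sum = 0.046296.
The ratio is 0.011456 / 0.02432 (the normalizer cancels) = 0.4711.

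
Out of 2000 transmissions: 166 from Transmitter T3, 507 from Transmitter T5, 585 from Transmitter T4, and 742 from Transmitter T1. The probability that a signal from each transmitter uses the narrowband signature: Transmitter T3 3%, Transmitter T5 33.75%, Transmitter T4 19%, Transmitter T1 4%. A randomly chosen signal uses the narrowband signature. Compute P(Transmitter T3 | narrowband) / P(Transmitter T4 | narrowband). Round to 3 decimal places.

0.045

By Bayes' rule, posterior ∝ prior × likelihood:
  Transmitter T3: 0.083 × 0.03 = 0.00249
  Transmitter T5: 0.2535 × 0.3375 = 0.08555625
  Transmitter T4: 0.2925 × 0.19 = 0.055575
  Transmitter T1: 0.371 × 0.04 = 0.01484
Normalizing constant = 0.15846125.
The ratio is 0.00249 / 0.055575 (the normalizer cancels) = 0.045.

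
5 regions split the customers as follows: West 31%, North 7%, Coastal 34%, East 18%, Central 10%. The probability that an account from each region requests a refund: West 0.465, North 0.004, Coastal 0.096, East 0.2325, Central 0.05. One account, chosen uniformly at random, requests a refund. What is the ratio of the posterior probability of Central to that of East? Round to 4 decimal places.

0.1195

Compute prior × likelihood for every hypothesis:
  West: 0.31 × 0.465 = 0.14415
  North: 0.07 × 0.004 = 0.00028
  Coastal: 0.34 × 0.096 = 0.03264
  East: 0.18 × 0.2325 = 0.04185
  Central: 0.1 × 0.05 = 0.005
Sum = 0.22392.
The ratio is 0.005 / 0.04185 (the normalizer cancels) = 0.1195.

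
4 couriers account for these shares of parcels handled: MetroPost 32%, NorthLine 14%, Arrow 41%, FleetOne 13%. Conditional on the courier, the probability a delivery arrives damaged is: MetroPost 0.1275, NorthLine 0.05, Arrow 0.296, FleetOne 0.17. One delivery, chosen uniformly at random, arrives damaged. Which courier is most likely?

Arrow

Compute prior × likelihood for every hypothesis:
  MetroPost: 0.32 × 0.1275 = 0.0408
  NorthLine: 0.14 × 0.05 = 0.007
  Arrow: 0.41 × 0.296 = 0.12136
  FleetOne: 0.13 × 0.17 = 0.0221
Sum = 0.19126.
Largest term belongs to Arrow, so Arrow is most probable.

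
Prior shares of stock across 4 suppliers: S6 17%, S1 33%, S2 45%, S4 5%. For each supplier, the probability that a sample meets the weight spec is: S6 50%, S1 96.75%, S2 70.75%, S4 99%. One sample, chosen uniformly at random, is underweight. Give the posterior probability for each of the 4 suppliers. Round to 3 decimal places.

S6 0.373, S1 0.047, S2 0.578, S4 0.002

Taking complements, P(underweight | each) = S6 0.5, S1 0.0325, S2 0.2925, S4 0.01.
By Bayes' rule, posterior ∝ prior × likelihood:
  S6: 0.17 × 0.5 = 0.085
  S1: 0.33 × 0.0325 = 0.010725
  S2: 0.45 × 0.2925 = 0.131625
  S4: 0.05 × 0.01 = 0.0005
Sum = 0.22785.
P(S6 | underweight) = 0.085/0.22785 ≈ 0.373
P(S1 | underweight) = 0.010725/0.22785 ≈ 0.047
P(S2 | underweight) = 0.131625/0.22785 ≈ 0.578
P(S4 | underweight) = 0.0005/0.22785 ≈ 0.002
(Check: 0.373+0.047+0.578+0.002 = 1.000.)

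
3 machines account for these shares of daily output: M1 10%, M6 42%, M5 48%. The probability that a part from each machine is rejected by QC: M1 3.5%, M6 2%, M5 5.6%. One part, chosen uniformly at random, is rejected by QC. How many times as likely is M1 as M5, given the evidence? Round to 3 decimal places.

By Bayes' rule, posterior ∝ prior × likelihood:
  M1: 0.1 × 0.035 = 0.0035
  M6: 0.42 × 0.02 = 0.0084
  M5: 0.48 × 0.056 = 0.02688
Sum = 0.03878.
The ratio is 0.0035 / 0.02688 (the normalizer cancels) = 0.130.

0.130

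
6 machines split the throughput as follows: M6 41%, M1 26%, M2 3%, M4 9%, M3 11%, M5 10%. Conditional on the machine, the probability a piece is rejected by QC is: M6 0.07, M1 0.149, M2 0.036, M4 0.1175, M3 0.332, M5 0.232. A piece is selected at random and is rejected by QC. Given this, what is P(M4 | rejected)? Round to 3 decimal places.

0.076

By Bayes' rule, posterior ∝ prior × likelihood:
  M6: 0.41 × 0.07 = 0.0287
  M1: 0.26 × 0.149 = 0.03874
  M2: 0.03 × 0.036 = 0.00108
  M4: 0.09 × 0.1175 = 0.010575
  M3: 0.11 × 0.332 = 0.03652
  M5: 0.1 × 0.232 = 0.0232
Normalizing constant = 0.138815.
P(M4 | evidence) = 0.010575 / 0.138815 ≈ 0.076.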